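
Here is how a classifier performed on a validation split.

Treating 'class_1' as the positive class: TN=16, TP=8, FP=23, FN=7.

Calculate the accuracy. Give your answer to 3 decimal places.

0.444

Accuracy = (TP+TN)/N = (8+16)/54 = 0.444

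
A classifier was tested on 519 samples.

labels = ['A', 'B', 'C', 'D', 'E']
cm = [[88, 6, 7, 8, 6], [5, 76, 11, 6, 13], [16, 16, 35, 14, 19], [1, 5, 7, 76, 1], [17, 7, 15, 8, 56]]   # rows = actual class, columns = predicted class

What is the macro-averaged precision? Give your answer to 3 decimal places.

Per-class precision (TP/(TP+FP)):
  A: TP=88, FP=5+16+1+17=39 → 88/127 = 0.6929
  B: TP=76, FP=6+16+5+7=34 → 76/110 = 0.6909
  C: TP=35, FP=7+11+7+15=40 → 35/75 = 0.4667
  D: TP=76, FP=8+6+14+8=36 → 76/112 = 0.6786
  E: TP=56, FP=6+13+19+1=39 → 56/95 = 0.5895
Macro-precision = mean = (0.6929 + 0.6909 + 0.4667 + 0.6786 + 0.5895) / 5 = 0.624

0.624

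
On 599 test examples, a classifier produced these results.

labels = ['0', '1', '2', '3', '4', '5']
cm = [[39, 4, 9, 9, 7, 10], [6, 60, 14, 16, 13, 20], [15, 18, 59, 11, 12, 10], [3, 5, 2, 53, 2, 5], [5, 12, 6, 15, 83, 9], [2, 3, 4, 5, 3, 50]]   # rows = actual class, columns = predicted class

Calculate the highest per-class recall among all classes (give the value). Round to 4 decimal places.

0.7571

Per-class recall (TP/(TP+FN)):
  0: TP=39, FN=4+9+9+7+10=39 → 39/78 = 0.50000
  1: TP=60, FN=6+14+16+13+20=69 → 60/129 = 0.46512
  2: TP=59, FN=15+18+11+12+10=66 → 59/125 = 0.47200
  3: TP=53, FN=3+5+2+2+5=17 → 53/70 = 0.75714
  4: TP=83, FN=5+12+6+15+9=47 → 83/130 = 0.63846
  5: TP=50, FN=2+3+4+5+3=17 → 50/67 = 0.74627
Highest is class '3' with recall = 0.7571.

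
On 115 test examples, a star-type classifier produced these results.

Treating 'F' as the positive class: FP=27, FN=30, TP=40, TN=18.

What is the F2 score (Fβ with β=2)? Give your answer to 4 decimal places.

0.5764

Fβ = (1+β²)·TP / ((1+β²)·TP + β²·FN + FP), with β²=4
= 5·40 / (5·40 + 4·30 + 27) = 0.5764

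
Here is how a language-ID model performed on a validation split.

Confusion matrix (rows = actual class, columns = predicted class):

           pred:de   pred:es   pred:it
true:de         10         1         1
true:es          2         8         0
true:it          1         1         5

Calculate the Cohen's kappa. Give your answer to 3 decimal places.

Observed agreement pₒ = trace/N = 23/29 = 0.7931
Expected agreement pₑ = Σ (rowᵢ·colᵢ)/N² = (12·13 + 10·10 + 7·6)/29² = 0.3543
κ = (pₒ − pₑ)/(1 − pₑ) = (0.7931 − 0.3543)/(1 − 0.3543) = 0.680

0.680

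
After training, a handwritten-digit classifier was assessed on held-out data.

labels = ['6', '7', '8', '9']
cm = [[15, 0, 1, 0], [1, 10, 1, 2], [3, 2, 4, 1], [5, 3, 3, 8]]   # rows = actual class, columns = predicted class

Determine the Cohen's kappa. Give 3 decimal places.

0.498

Observed agreement pₒ = trace/N = 37/59 = 0.6271
Expected agreement pₑ = Σ (rowᵢ·colᵢ)/N² = (16·24 + 14·15 + 10·9 + 19·11)/59² = 0.2565
κ = (pₒ − pₑ)/(1 − pₑ) = (0.6271 − 0.2565)/(1 − 0.2565) = 0.498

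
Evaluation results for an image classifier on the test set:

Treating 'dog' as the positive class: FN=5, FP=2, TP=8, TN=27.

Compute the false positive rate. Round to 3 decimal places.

0.069

FPR = FP/(FP+TN) = 2/(2+27) = 0.069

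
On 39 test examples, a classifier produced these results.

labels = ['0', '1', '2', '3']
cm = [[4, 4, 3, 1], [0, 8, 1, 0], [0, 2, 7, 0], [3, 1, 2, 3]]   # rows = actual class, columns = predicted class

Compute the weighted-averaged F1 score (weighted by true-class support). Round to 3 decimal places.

Per-class F1 score (2·TP/(2·TP+FP+FN)):
  0: TP=4, FP=0+0+3=3, FN=4+3+1=8 → 8/19 = 0.4211
  1: TP=8, FP=4+2+1=7, FN=0+1+0=1 → 16/24 = 0.6667
  2: TP=7, FP=3+1+2=6, FN=0+2+0=2 → 14/22 = 0.6364
  3: TP=3, FP=1+0+0=1, FN=3+1+2=6 → 6/13 = 0.4615
Weighted-F1 score = Σ (supportᵢ/N)·F1 scoreᵢ with N=39: (12/39)·0.4211 + (9/39)·0.6667 + (9/39)·0.6364 + (9/39)·0.4615 = 0.537

0.537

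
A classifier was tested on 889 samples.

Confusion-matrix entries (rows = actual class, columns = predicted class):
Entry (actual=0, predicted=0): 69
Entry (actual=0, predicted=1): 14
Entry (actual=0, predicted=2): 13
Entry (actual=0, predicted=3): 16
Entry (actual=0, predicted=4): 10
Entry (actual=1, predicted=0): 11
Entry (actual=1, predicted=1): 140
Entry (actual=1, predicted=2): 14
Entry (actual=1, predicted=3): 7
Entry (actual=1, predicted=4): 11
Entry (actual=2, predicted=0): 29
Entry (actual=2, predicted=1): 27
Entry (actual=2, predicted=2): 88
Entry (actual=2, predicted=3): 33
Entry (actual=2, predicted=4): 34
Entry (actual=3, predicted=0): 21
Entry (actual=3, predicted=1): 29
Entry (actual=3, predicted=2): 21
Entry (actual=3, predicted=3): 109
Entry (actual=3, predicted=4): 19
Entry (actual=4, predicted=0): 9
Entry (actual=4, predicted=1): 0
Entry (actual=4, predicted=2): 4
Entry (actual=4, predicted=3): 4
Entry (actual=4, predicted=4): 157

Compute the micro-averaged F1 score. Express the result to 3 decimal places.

Micro-averaging pools counts across classes: ΣTP=563, ΣFP=326, ΣFN=326.
Micro-F1 score = 2·TP/(2·TP+FP+FN) on pooled counts = 0.633 (equals overall accuracy in single-label multiclass).

0.633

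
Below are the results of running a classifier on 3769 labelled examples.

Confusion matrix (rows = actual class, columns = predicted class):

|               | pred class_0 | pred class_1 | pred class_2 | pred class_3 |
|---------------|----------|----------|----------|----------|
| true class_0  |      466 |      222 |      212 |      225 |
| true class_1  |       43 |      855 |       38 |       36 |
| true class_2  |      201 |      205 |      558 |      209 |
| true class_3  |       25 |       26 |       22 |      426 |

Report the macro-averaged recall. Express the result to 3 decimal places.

0.656

Per-class recall (TP/(TP+FN)):
  class_0: TP=466, FN=222+212+225=659 → 466/1125 = 0.4142
  class_1: TP=855, FN=43+38+36=117 → 855/972 = 0.8796
  class_2: TP=558, FN=201+205+209=615 → 558/1173 = 0.4757
  class_3: TP=426, FN=25+26+22=73 → 426/499 = 0.8537
Macro-recall = mean = (0.4142 + 0.8796 + 0.4757 + 0.8537) / 4 = 0.656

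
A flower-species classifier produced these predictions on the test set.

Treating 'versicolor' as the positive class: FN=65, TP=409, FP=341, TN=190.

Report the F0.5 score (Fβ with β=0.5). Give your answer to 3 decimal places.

0.589

Fβ = (1+β²)·TP / ((1+β²)·TP + β²·FN + FP), with β²=1/4
= 1.25·409 / (1.25·409 + 0.25·65 + 341) = 0.589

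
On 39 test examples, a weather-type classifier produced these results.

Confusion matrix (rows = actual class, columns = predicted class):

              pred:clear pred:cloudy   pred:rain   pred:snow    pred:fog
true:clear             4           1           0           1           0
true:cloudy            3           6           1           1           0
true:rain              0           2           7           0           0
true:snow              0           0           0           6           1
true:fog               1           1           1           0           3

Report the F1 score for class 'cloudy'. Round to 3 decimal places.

0.571

Treat 'cloudy' as positive and all other classes as negative.
F1 score = 2·TP/(2·TP+FP+FN).
cloudy: TP=6, FP=1+2+0+1=4, FN=3+1+1+0=5 → 12/21 = 0.5714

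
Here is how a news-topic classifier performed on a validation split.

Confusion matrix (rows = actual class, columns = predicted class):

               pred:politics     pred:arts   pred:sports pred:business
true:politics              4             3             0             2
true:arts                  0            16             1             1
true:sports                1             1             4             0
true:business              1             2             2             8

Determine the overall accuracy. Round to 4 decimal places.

0.6957

Accuracy = trace / total = (4+16+4+8=32) / 46 = 32/46 = 0.6957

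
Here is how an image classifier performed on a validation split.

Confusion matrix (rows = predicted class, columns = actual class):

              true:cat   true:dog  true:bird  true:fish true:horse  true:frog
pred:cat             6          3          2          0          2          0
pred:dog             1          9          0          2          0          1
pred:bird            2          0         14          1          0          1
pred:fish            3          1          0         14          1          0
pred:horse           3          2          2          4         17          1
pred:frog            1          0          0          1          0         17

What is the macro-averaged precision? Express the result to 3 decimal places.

Per-class precision (TP/(TP+FP)):
  cat: TP=6, FP=3+2+0+2+0=7 → 6/13 = 0.4615
  dog: TP=9, FP=1+0+2+0+1=4 → 9/13 = 0.6923
  bird: TP=14, FP=2+0+1+0+1=4 → 14/18 = 0.7778
  fish: TP=14, FP=3+1+0+1+0=5 → 14/19 = 0.7368
  horse: TP=17, FP=3+2+2+4+1=12 → 17/29 = 0.5862
  frog: TP=17, FP=1+0+0+1+0=2 → 17/19 = 0.8947
Macro-precision = mean = (0.4615 + 0.6923 + 0.7778 + 0.7368 + 0.5862 + 0.8947) / 6 = 0.692

0.692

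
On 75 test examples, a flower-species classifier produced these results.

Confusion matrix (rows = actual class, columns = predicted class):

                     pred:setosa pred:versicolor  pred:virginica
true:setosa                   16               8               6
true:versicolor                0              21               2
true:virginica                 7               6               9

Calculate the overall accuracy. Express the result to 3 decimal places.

0.613

Accuracy = trace / total = (16+21+9=46) / 75 = 46/75 = 0.613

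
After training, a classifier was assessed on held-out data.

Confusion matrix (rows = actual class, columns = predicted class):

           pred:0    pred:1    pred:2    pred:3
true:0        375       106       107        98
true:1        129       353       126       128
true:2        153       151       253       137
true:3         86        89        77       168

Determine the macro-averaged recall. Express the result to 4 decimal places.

Per-class recall (TP/(TP+FN)):
  0: TP=375, FN=106+107+98=311 → 375/686 = 0.54665
  1: TP=353, FN=129+126+128=383 → 353/736 = 0.47962
  2: TP=253, FN=153+151+137=441 → 253/694 = 0.36455
  3: TP=168, FN=86+89+77=252 → 168/420 = 0.40000
Macro-recall = mean = (0.54665 + 0.47962 + 0.36455 + 0.40000) / 4 = 0.4477

0.4477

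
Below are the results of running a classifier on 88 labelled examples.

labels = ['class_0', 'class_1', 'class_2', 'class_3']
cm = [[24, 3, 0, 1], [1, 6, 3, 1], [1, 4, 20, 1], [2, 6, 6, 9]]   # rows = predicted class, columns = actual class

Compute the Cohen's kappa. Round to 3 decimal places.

0.554

Observed agreement pₒ = trace/N = 59/88 = 0.6705
Expected agreement pₑ = Σ (rowᵢ·colᵢ)/N² = (28·28 + 19·11 + 29·26 + 12·23)/88² = 0.2612
κ = (pₒ − pₑ)/(1 − pₑ) = (0.6705 − 0.2612)/(1 − 0.2612) = 0.554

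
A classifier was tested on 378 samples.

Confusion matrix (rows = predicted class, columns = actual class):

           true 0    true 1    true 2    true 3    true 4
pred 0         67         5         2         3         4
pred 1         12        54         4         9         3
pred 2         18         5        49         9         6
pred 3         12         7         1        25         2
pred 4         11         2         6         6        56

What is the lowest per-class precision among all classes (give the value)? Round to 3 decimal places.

0.532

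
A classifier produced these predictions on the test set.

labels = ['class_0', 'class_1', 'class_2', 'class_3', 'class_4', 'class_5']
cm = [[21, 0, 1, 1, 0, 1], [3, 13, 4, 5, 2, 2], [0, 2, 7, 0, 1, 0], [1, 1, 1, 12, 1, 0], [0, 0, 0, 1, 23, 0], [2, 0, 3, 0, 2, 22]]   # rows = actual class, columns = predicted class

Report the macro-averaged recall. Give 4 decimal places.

Per-class recall (TP/(TP+FN)):
  class_0: TP=21, FN=0+1+1+0+1=3 → 21/24 = 0.87500
  class_1: TP=13, FN=3+4+5+2+2=16 → 13/29 = 0.44828
  class_2: TP=7, FN=0+2+0+1+0=3 → 7/10 = 0.70000
  class_3: TP=12, FN=1+1+1+1+0=4 → 12/16 = 0.75000
  class_4: TP=23, FN=0+0+0+1+0=1 → 23/24 = 0.95833
  class_5: TP=22, FN=2+0+3+0+2=7 → 22/29 = 0.75862
Macro-recall = mean = (0.87500 + 0.44828 + 0.70000 + 0.75000 + 0.95833 + 0.75862) / 6 = 0.7484

0.7484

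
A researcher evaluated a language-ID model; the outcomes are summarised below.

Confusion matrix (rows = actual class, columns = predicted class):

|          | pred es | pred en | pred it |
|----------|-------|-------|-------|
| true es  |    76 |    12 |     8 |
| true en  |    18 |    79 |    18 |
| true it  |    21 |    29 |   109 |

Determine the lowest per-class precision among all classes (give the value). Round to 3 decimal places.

Per-class precision (TP/(TP+FP)):
  es: TP=76, FP=18+21=39 → 76/115 = 0.6609
  en: TP=79, FP=12+29=41 → 79/120 = 0.6583
  it: TP=109, FP=8+18=26 → 109/135 = 0.8074
Lowest is class 'en' with precision = 0.658.

0.658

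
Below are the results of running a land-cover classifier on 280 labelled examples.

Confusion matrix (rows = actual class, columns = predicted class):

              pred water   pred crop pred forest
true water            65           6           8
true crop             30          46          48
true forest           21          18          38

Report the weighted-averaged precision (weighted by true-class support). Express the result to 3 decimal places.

0.560

Per-class precision (TP/(TP+FP)):
  water: TP=65, FP=30+21=51 → 65/116 = 0.5603
  crop: TP=46, FP=6+18=24 → 46/70 = 0.6571
  forest: TP=38, FP=8+48=56 → 38/94 = 0.4043
Weighted-precision = Σ (supportᵢ/N)·precisionᵢ with N=280: (79/280)·0.5603 + (124/280)·0.6571 + (77/280)·0.4043 = 0.560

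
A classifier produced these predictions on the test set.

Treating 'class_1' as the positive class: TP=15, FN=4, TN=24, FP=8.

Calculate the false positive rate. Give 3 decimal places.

0.250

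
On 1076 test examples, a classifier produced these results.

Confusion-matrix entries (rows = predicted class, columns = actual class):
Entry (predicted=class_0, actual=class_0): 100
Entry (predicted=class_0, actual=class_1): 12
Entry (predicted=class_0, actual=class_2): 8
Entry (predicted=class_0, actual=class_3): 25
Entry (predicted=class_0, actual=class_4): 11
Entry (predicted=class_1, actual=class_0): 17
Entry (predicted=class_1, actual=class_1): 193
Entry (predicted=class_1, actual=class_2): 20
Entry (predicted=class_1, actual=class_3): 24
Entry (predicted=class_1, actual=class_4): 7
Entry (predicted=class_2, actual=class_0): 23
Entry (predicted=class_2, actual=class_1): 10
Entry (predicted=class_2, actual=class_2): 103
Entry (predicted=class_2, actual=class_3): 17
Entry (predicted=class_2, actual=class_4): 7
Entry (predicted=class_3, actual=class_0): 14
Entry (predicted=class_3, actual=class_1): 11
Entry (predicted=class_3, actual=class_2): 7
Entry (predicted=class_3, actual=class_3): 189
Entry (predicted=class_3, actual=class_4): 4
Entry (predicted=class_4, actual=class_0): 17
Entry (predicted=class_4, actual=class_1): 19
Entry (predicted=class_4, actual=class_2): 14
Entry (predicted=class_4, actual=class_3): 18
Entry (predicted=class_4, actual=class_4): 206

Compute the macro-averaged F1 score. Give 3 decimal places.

0.721

Per-class F1 score (2·TP/(2·TP+FP+FN)):
  class_0: TP=100, FP=12+8+25+11=56, FN=17+23+14+17=71 → 200/327 = 0.6116
  class_1: TP=193, FP=17+20+24+7=68, FN=12+10+11+19=52 → 386/506 = 0.7628
  class_2: TP=103, FP=23+10+17+7=57, FN=8+20+7+14=49 → 206/312 = 0.6603
  class_3: TP=189, FP=14+11+7+4=36, FN=25+24+17+18=84 → 378/498 = 0.7590
  class_4: TP=206, FP=17+19+14+18=68, FN=11+7+7+4=29 → 412/509 = 0.8094
Macro-F1 score = mean = (0.6116 + 0.7628 + 0.6603 + 0.7590 + 0.8094) / 5 = 0.721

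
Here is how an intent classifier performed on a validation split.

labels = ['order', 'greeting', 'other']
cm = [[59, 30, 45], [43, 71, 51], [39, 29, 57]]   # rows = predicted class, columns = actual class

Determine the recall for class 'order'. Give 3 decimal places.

0.418

One-vs-rest for 'order': TP = diagonal; FP = other classes predicted 'order'; FN = 'order' predicted as other.
recall = TP/(TP+FN).
order: TP=59, FN=43+39=82 → 59/141 = 0.4184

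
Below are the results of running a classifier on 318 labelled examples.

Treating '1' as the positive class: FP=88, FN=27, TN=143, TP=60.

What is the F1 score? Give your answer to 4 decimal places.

0.5106

Precision = TP/(TP+FP) = 60/148 = 0.4054
Recall = TP/(TP+FN) = 60/87 = 0.6897
F1 = 2·TP/(2·TP+FP+FN) = 120/235 = 0.5106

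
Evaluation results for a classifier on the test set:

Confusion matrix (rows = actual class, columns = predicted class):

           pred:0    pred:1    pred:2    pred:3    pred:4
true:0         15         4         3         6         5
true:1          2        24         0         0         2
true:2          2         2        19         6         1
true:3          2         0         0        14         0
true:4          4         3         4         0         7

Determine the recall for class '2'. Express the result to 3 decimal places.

0.633

Take TP from the diagonal, FP from the rest of the '2' prediction marginal, FN from the rest of the '2' actual marginal.
recall = TP/(TP+FN).
2: TP=19, FN=2+2+6+1=11 → 19/30 = 0.6333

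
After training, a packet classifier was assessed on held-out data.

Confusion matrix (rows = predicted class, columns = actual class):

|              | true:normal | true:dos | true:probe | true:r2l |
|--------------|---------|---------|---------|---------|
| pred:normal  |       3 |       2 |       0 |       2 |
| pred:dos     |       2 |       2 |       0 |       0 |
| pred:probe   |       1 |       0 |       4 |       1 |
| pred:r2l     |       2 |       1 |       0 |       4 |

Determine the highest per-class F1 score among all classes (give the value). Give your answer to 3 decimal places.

0.800

Per-class F1 score (2·TP/(2·TP+FP+FN)):
  normal: TP=3, FP=2+0+2=4, FN=2+1+2=5 → 6/15 = 0.4000
  dos: TP=2, FP=2+0+0=2, FN=2+0+1=3 → 4/9 = 0.4444
  probe: TP=4, FP=1+0+1=2, FN=0+0+0=0 → 8/10 = 0.8000
  r2l: TP=4, FP=2+1+0=3, FN=2+0+1=3 → 8/14 = 0.5714
Highest is class 'probe' with F1 score = 0.800.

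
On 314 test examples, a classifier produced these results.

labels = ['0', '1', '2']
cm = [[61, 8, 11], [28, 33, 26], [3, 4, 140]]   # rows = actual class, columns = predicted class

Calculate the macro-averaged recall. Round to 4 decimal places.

Per-class recall (TP/(TP+FN)):
  0: TP=61, FN=8+11=19 → 61/80 = 0.76250
  1: TP=33, FN=28+26=54 → 33/87 = 0.37931
  2: TP=140, FN=3+4=7 → 140/147 = 0.95238
Macro-recall = mean = (0.76250 + 0.37931 + 0.95238) / 3 = 0.6981

0.6981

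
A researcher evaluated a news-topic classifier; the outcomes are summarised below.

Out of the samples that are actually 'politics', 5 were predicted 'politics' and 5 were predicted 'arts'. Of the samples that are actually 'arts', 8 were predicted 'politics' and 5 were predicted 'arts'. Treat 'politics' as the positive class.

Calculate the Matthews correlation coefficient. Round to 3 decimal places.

MCC = (TP·TN − FP·FN) / √((TP+FP)(TP+FN)(TN+FP)(TN+FN))
Numerator = 5·5 − 8·5 = -15
Denominator = √(13·10·13·10) = √16900 = 130.0000
MCC = -15 / 130.0000 = -0.115

-0.115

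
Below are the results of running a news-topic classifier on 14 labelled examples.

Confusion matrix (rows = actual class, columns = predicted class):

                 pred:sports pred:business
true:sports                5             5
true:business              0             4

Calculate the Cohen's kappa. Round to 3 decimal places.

Observed agreement pₒ = trace/N = 9/14 = 0.6429
Expected agreement pₑ = Σ (rowᵢ·colᵢ)/N² = (10·5 + 4·9)/14² = 0.4388
κ = (pₒ − pₑ)/(1 − pₑ) = (0.6429 − 0.4388)/(1 − 0.4388) = 0.364

0.364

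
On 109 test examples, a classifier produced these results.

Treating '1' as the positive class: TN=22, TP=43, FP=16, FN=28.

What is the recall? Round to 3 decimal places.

0.606

Recall = TP/(TP+FN) = 43/(43+28) = 43/71 = 0.606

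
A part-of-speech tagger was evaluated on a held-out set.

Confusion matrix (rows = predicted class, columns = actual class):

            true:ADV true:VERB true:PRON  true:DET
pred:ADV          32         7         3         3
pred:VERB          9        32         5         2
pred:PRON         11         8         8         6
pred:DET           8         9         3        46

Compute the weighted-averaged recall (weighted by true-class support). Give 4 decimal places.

0.6146

Per-class recall (TP/(TP+FN)):
  ADV: TP=32, FN=9+11+8=28 → 32/60 = 0.53333
  VERB: TP=32, FN=7+8+9=24 → 32/56 = 0.57143
  PRON: TP=8, FN=3+5+3=11 → 8/19 = 0.42105
  DET: TP=46, FN=3+2+6=11 → 46/57 = 0.80702
Weighted-recall = Σ (supportᵢ/N)·recallᵢ with N=192: (60/192)·0.53333 + (56/192)·0.57143 + (19/192)·0.42105 + (57/192)·0.80702 = 0.6146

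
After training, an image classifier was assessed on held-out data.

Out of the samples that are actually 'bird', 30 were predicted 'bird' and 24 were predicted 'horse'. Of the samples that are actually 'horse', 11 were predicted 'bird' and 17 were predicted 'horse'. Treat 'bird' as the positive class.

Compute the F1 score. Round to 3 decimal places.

Precision = TP/(TP+FP) = 30/41 = 0.7317
Recall = TP/(TP+FN) = 30/54 = 0.5556
F1 = 2·TP/(2·TP+FP+FN) = 60/95 = 0.632

0.632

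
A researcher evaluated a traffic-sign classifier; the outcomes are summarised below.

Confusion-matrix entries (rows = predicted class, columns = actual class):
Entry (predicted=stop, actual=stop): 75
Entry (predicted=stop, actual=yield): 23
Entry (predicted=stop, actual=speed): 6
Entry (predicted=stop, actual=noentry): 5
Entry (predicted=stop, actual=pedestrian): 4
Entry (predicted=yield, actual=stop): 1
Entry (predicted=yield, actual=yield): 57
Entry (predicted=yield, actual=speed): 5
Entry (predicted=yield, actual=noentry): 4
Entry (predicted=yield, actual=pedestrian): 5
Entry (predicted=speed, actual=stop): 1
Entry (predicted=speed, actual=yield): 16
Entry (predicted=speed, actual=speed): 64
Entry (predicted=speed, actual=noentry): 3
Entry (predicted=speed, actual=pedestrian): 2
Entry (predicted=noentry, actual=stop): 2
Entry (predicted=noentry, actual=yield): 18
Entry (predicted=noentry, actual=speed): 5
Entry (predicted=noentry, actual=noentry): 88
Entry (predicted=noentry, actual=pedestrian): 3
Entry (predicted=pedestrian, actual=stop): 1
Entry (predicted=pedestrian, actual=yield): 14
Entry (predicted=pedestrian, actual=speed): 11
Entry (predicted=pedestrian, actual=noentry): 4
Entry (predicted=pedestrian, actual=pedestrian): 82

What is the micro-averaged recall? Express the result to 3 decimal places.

0.733

Micro-averaging pools counts across classes: ΣTP=366, ΣFP=133, ΣFN=133.
Micro-recall = TP/(TP+FN) on pooled counts = 0.733 (equals overall accuracy in single-label multiclass).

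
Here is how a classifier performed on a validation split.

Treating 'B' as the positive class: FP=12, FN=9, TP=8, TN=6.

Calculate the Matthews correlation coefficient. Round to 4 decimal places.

MCC = (TP·TN − FP·FN) / √((TP+FP)(TP+FN)(TN+FP)(TN+FN))
Numerator = 8·6 − 12·9 = -60
Denominator = √(20·17·18·15) = √91800 = 302.9851
MCC = -60 / 302.9851 = -0.1980

-0.1980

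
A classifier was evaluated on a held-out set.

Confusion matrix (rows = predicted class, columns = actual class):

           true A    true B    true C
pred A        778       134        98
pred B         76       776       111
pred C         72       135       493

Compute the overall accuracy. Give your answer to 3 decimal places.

Accuracy = trace / total = (778+776+493=2047) / 2673 = 2047/2673 = 0.766

0.766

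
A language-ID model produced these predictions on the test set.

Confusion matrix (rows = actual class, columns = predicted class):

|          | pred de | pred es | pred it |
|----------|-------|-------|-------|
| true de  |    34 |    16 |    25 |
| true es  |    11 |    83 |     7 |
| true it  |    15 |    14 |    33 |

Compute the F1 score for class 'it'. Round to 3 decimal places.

0.520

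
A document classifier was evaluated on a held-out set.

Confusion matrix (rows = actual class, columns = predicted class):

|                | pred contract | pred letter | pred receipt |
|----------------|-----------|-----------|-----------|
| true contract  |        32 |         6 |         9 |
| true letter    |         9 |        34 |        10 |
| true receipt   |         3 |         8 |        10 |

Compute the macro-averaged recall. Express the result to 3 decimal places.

0.600

Per-class recall (TP/(TP+FN)):
  contract: TP=32, FN=6+9=15 → 32/47 = 0.6809
  letter: TP=34, FN=9+10=19 → 34/53 = 0.6415
  receipt: TP=10, FN=3+8=11 → 10/21 = 0.4762
Macro-recall = mean = (0.6809 + 0.6415 + 0.4762) / 3 = 0.600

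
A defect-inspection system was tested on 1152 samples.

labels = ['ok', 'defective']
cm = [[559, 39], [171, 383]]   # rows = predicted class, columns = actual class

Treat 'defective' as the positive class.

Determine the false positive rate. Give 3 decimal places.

0.234

FPR = FP/(FP+TN) = 171/(171+559) = 0.234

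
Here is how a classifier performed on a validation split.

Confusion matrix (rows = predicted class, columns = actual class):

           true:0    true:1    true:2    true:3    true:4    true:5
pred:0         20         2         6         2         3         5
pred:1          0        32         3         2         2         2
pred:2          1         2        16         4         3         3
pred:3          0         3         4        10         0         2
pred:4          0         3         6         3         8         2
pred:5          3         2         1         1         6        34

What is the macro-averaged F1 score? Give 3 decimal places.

Per-class F1 score (2·TP/(2·TP+FP+FN)):
  0: TP=20, FP=2+6+2+3+5=18, FN=0+1+0+0+3=4 → 40/62 = 0.6452
  1: TP=32, FP=0+3+2+2+2=9, FN=2+2+3+3+2=12 → 64/85 = 0.7529
  2: TP=16, FP=1+2+4+3+3=13, FN=6+3+4+6+1=20 → 32/65 = 0.4923
  3: TP=10, FP=0+3+4+0+2=9, FN=2+2+4+3+1=12 → 20/41 = 0.4878
  4: TP=8, FP=0+3+6+3+2=14, FN=3+2+3+0+6=14 → 16/44 = 0.3636
  5: TP=34, FP=3+2+1+1+6=13, FN=5+2+3+2+2=14 → 68/95 = 0.7158
Macro-F1 score = mean = (0.6452 + 0.7529 + 0.4923 + 0.4878 + 0.3636 + 0.7158) / 6 = 0.576

0.576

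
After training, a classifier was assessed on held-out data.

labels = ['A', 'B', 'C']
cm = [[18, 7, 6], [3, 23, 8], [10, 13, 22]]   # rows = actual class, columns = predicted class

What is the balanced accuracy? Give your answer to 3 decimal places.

0.582

Balanced accuracy = mean of per-class recall.
  A: recall = 18/31 = 0.5806
  B: recall = 23/34 = 0.6765
  C: recall = 22/45 = 0.4889
Mean = (0.5806 + 0.6765 + 0.4889) / 3 = 0.582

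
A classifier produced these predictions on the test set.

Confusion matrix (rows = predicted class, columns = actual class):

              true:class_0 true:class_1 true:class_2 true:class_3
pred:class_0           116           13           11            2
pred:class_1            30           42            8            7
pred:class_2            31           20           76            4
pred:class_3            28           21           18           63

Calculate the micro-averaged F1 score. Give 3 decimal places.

0.606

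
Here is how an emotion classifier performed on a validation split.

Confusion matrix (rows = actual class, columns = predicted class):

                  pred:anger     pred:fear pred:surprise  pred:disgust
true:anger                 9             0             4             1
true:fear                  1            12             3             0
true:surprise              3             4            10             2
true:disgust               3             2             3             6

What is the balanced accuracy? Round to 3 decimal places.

Balanced accuracy = mean of per-class recall.
  anger: recall = 9/14 = 0.6429
  fear: recall = 12/16 = 0.7500
  surprise: recall = 10/19 = 0.5263
  disgust: recall = 6/14 = 0.4286
Mean = (0.6429 + 0.7500 + 0.5263 + 0.4286) / 4 = 0.587

0.587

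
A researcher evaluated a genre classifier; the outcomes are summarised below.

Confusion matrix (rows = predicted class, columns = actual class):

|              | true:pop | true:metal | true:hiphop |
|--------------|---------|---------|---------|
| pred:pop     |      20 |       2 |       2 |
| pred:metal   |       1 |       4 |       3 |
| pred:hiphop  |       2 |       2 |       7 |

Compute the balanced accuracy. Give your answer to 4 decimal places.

Balanced accuracy = mean of per-class recall.
  pop: recall = 20/23 = 0.86957
  metal: recall = 4/8 = 0.50000
  hiphop: recall = 7/12 = 0.58333
Mean = (0.86957 + 0.50000 + 0.58333) / 3 = 0.6510

0.6510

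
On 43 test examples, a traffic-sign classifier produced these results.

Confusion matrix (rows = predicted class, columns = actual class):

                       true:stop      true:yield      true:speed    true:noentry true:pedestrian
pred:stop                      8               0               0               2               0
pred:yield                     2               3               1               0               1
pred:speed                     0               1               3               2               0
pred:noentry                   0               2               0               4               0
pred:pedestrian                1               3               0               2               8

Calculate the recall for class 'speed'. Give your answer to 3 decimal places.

0.750

Treat 'speed' as positive and all other classes as negative.
recall = TP/(TP+FN).
speed: TP=3, FN=0+1+0+0=1 → 3/4 = 0.7500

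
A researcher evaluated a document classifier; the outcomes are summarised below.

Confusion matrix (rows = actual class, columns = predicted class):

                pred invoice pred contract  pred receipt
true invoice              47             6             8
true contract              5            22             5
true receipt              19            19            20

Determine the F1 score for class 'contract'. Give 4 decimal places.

0.5570

F1 score = 2·TP/(2·TP+FP+FN).
contract: TP=22, FP=6+19=25, FN=5+5=10 → 44/79 = 0.55696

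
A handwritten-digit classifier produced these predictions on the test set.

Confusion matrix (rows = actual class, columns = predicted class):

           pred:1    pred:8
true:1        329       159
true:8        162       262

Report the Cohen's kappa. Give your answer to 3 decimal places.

Observed agreement pₒ = trace/N = 591/912 = 0.6480
Expected agreement pₑ = Σ (rowᵢ·colᵢ)/N² = (488·491 + 424·421)/912² = 0.5027
κ = (pₒ − pₑ)/(1 − pₑ) = (0.6480 − 0.5027)/(1 − 0.5027) = 0.292

0.292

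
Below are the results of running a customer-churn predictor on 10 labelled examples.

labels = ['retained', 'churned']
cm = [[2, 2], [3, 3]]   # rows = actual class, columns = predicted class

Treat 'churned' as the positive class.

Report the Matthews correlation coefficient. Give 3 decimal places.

0.000

MCC = (TP·TN − FP·FN) / √((TP+FP)(TP+FN)(TN+FP)(TN+FN))
Numerator = 3·2 − 2·3 = 0
Denominator = √(5·6·4·5) = √600 = 24.4949
MCC = 0 / 24.4949 = 0.000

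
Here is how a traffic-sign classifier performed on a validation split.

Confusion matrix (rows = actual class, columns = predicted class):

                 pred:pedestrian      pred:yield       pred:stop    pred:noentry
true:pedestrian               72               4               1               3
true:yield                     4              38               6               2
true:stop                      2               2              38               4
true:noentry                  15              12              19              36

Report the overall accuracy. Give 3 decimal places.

Accuracy = trace / total = (72+38+38+36=184) / 258 = 184/258 = 0.713

0.713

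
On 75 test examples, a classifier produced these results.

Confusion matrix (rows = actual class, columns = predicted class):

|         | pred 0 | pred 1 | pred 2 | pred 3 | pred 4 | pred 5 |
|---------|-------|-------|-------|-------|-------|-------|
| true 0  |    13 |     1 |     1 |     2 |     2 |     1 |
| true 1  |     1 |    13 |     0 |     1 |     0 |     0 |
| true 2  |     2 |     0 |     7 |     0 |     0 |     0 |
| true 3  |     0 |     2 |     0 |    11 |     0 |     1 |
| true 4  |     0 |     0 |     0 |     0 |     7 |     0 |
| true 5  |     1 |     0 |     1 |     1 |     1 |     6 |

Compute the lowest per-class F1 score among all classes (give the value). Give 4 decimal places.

Per-class F1 score (2·TP/(2·TP+FP+FN)):
  0: TP=13, FP=1+2+0+0+1=4, FN=1+1+2+2+1=7 → 26/37 = 0.70270
  1: TP=13, FP=1+0+2+0+0=3, FN=1+0+1+0+0=2 → 26/31 = 0.83871
  2: TP=7, FP=1+0+0+0+1=2, FN=2+0+0+0+0=2 → 14/18 = 0.77778
  3: TP=11, FP=2+1+0+0+1=4, FN=0+2+0+0+1=3 → 22/29 = 0.75862
  4: TP=7, FP=2+0+0+0+1=3, FN=0+0+0+0+0=0 → 14/17 = 0.82353
  5: TP=6, FP=1+0+0+1+0=2, FN=1+0+1+1+1=4 → 12/18 = 0.66667
Lowest is class '5' with F1 score = 0.6667.

0.6667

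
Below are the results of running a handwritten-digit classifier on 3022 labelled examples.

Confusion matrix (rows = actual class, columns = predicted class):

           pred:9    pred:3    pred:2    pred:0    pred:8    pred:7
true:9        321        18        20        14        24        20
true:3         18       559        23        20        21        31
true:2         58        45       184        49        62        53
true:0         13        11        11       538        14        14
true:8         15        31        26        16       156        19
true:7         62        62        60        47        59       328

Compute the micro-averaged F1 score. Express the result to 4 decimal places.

0.6903

Micro-averaging pools counts across classes: ΣTP=2086, ΣFP=936, ΣFN=936.
Micro-F1 score = 2·TP/(2·TP+FP+FN) on pooled counts = 0.6903 (equals overall accuracy in single-label multiclass).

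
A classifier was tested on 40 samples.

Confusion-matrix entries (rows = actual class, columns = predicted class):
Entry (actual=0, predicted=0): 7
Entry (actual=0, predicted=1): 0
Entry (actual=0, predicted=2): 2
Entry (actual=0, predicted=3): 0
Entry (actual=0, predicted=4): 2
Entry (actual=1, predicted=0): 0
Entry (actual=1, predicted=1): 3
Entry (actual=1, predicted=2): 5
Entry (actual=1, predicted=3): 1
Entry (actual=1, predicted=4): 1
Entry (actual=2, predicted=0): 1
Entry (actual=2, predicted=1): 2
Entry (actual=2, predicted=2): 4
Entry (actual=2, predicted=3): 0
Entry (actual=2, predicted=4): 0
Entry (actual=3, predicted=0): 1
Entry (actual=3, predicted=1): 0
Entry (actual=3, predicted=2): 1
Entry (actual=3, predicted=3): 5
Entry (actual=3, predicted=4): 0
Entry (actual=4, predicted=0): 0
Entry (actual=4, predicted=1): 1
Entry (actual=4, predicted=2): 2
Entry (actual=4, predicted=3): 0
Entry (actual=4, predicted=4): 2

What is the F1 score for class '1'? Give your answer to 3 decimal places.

One-vs-rest for '1': TP = diagonal; FP = other classes predicted '1'; FN = '1' predicted as other.
F1 score = 2·TP/(2·TP+FP+FN).
1: TP=3, FP=0+2+0+1=3, FN=0+5+1+1=7 → 6/16 = 0.3750

0.375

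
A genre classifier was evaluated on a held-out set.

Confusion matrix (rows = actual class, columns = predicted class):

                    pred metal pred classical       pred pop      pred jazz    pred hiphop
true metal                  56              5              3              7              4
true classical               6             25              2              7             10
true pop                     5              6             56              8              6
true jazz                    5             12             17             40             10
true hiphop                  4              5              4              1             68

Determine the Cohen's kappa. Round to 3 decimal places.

Observed agreement pₒ = trace/N = 245/372 = 0.6586
Expected agreement pₑ = Σ (rowᵢ·colᵢ)/N² = (75·76 + 50·53 + 81·82 + 84·63 + 82·98)/372² = 0.2046
κ = (pₒ − pₑ)/(1 − pₑ) = (0.6586 − 0.2046)/(1 − 0.2046) = 0.571

0.571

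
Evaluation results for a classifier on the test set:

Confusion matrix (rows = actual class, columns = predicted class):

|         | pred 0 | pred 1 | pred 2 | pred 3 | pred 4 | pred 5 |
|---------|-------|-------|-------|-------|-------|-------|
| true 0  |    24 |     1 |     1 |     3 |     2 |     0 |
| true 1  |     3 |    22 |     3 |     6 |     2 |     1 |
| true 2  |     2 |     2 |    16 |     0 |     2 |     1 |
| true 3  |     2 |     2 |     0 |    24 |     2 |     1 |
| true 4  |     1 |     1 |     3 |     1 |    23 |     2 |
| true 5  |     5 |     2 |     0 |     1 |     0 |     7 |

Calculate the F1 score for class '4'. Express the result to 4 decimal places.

Treat '4' as positive and all other classes as negative.
F1 score = 2·TP/(2·TP+FP+FN).
4: TP=23, FP=2+2+2+2+0=8, FN=1+1+3+1+2=8 → 46/62 = 0.74194

0.7419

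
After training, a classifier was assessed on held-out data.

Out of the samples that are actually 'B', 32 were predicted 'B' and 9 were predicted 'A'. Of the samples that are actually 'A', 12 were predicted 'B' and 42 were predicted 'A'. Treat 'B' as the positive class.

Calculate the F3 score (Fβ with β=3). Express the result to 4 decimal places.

0.7748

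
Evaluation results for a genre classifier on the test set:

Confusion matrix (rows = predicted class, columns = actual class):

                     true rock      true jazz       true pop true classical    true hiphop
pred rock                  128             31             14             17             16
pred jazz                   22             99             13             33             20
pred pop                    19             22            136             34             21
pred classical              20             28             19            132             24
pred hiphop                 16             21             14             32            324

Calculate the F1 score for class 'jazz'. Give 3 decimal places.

0.510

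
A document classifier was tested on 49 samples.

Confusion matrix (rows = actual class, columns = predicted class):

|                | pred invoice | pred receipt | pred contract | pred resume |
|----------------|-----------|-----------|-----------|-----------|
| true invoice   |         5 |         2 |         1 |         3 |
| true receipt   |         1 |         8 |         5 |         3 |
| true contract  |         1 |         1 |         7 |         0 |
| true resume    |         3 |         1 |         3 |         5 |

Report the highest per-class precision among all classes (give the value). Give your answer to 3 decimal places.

0.667

Per-class precision (TP/(TP+FP)):
  invoice: TP=5, FP=1+1+3=5 → 5/10 = 0.5000
  receipt: TP=8, FP=2+1+1=4 → 8/12 = 0.6667
  contract: TP=7, FP=1+5+3=9 → 7/16 = 0.4375
  resume: TP=5, FP=3+3+0=6 → 5/11 = 0.4545
Highest is class 'receipt' with precision = 0.667.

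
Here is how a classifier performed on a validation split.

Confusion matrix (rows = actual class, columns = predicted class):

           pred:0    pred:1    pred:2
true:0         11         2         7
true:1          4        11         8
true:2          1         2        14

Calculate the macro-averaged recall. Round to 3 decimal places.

Per-class recall (TP/(TP+FN)):
  0: TP=11, FN=2+7=9 → 11/20 = 0.5500
  1: TP=11, FN=4+8=12 → 11/23 = 0.4783
  2: TP=14, FN=1+2=3 → 14/17 = 0.8235
Macro-recall = mean = (0.5500 + 0.4783 + 0.8235) / 3 = 0.617

0.617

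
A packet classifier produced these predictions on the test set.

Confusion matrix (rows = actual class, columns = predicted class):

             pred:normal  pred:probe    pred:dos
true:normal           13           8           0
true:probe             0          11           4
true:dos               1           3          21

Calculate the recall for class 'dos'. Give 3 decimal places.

recall = TP/(TP+FN).
dos: TP=21, FN=1+3=4 → 21/25 = 0.8400

0.840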